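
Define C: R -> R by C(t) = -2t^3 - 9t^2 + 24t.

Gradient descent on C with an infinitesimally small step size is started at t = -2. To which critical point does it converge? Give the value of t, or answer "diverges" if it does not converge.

-4

C'(t) = -6(t - 1)(t + 4), so C'(-2) = 36.
Gradient descent moves in the -C' direction, i.e. t is decreasing.
The nearest critical point in that direction is t = -4, where C'' = 30 > 0 (a local minimum). The iterate converges there.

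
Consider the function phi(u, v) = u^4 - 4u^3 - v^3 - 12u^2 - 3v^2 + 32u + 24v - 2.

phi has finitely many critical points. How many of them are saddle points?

phi separates as a function of u plus a function of v, so ∇phi=0 decouples.
∂phi/∂u = 4(u - 4)(u - 1)(u + 2) = 0 at u ∈ {-2, 1, 4}; ∂phi/∂v = -3(v - 2)(v + 4) = 0 at v ∈ {-4, 2}.
The Hessian is diagonal: diag(phi_uu, phi_vv). Second derivatives: phi_uu(-2)=72, phi_uu(1)=-36, phi_uu(4)=72; phi_vv(-4)=18, phi_vv(2)=-18.
Saddle points occur where the two diagonal entries have opposite signs: (-2, 2), (1, -4), (4, 2). Count: 3.

3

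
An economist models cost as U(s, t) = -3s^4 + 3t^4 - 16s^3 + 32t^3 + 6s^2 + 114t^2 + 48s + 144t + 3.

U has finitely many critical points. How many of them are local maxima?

U separates as a function of s plus a function of t, so ∇U=0 decouples.
∂U/∂s = -12(s - 1)(s + 1)(s + 4) = 0 at s ∈ {-4, -1, 1}; ∂U/∂t = 12(t + 1)(t + 3)(t + 4) = 0 at t ∈ {-4, -3, -1}.
The Hessian is diagonal: diag(U_ss, U_tt). Second derivatives: U_ss(-4)=-180, U_ss(-1)=72, U_ss(1)=-120; U_tt(-4)=36, U_tt(-3)=-24, U_tt(-1)=72.
Local maxima occur where both diagonal entries negative: (-4, -3), (1, -3). Count: 2.

2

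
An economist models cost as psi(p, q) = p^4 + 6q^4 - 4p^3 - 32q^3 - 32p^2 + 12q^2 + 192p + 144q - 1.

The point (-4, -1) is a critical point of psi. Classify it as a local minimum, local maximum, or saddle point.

The mixed partial ∂²psi/∂p∂q is 0, so the Hessian at any point is diag(psi_pp, psi_qq) = diag(4(3p^2 - 6p - 16), 24(3q^2 - 8q + 1)).
At (-4, -1): H = diag(224, 288).
Both eigenvalues are positive, so H is positive definite: a local minimum.

local minimum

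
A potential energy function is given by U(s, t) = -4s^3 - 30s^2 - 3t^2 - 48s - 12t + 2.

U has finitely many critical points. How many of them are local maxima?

U separates as a function of s plus a function of t, so ∇U=0 decouples.
∂U/∂s = -12(s + 1)(s + 4) = 0 at s ∈ {-4, -1}; ∂U/∂t = -6(t + 2) = 0 at t ∈ {-2}.
The Hessian is diagonal: diag(U_ss, U_tt). Second derivatives: U_ss(-4)=36, U_ss(-1)=-36; U_tt(-2)=-6.
Local maxima occur where both diagonal entries negative: (-1, -2). Count: 1.

1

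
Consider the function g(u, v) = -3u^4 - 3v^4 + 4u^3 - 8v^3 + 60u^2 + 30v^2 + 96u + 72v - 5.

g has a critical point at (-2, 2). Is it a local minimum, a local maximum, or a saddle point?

The mixed partial ∂²g/∂u∂v is 0, so the Hessian at any point is diag(g_uu, g_vv) = diag(12(-3u^2 + 2u + 10), 12(-3v^2 - 4v + 5)).
At (-2, 2): H = diag(-72, -180).
Both eigenvalues are negative, so H is negative definite: a local maximum.

local maximum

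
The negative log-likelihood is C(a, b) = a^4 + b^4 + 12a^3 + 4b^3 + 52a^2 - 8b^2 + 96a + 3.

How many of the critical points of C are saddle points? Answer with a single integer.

4

C separates as a function of a plus a function of b, so ∇C=0 decouples.
∂C/∂a = 4(a + 2)(a + 3)(a + 4) = 0 at a ∈ {-4, -3, -2}; ∂C/∂b = 4b(b - 1)(b + 4) = 0 at b ∈ {-4, 0, 1}.
The Hessian is diagonal: diag(C_aa, C_bb). Second derivatives: C_aa(-4)=8, C_aa(-3)=-4, C_aa(-2)=8; C_bb(-4)=80, C_bb(0)=-16, C_bb(1)=20.
Saddle points occur where the two diagonal entries have opposite signs: (-4, 0), (-3, -4), (-3, 1), (-2, 0). Count: 4.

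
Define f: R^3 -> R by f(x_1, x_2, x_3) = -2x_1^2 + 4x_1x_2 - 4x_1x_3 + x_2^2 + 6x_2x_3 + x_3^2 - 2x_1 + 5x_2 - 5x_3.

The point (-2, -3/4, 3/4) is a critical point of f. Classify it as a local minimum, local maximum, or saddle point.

The Hessian is constant: H = [[-4, 4, -4], [4, 2, 6], [-4, 6, 2]].
Leading principal minors: Δ₁ = -4, Δ₂ = -24, Δ₃ = -128.
The minors fit neither the all-positive nor the alternating-sign pattern, so H is indefinite: a saddle point.

saddle point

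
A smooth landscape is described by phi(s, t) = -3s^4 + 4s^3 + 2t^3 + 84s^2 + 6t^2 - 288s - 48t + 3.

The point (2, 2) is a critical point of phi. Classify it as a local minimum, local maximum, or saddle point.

local minimum

The mixed partial ∂²phi/∂s∂t is 0, so the Hessian at any point is diag(phi_ss, phi_tt) = diag(12(-3s^2 + 2s + 14), 12(t + 1)).
At (2, 2): H = diag(72, 36).
Both eigenvalues are positive, so H is positive definite: a local minimum.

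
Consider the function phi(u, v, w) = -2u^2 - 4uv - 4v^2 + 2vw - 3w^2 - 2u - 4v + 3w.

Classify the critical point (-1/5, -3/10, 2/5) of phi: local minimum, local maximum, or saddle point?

local maximum

The Hessian is constant: H = [[-4, -4, 0], [-4, -8, 2], [0, 2, -6]].
Leading principal minors: Δ₁ = -4, Δ₂ = 16, Δ₃ = -80.
The minors alternate sign starting negative (−, +, −), so H is negative definite: a local maximum.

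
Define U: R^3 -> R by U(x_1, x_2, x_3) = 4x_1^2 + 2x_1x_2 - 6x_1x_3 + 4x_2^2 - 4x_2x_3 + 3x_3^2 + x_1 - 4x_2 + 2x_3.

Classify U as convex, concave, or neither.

U is quadratic, so its Hessian is the constant matrix H = [[8, 2, -6], [2, 8, -4], [-6, -4, 6]].
Leading principal minors: 8, 60, 40.
All positive ⇒ H ≻ 0 ⇒ convex.

convex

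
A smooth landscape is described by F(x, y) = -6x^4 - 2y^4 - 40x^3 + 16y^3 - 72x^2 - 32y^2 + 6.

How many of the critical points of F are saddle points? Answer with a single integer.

4

F separates as a function of x plus a function of y, so ∇F=0 decouples.
∂F/∂x = -24x(x + 2)(x + 3) = 0 at x ∈ {-3, -2, 0}; ∂F/∂y = -8y(y - 4)(y - 2) = 0 at y ∈ {0, 2, 4}.
The Hessian is diagonal: diag(F_xx, F_yy). Second derivatives: F_xx(-3)=-72, F_xx(-2)=48, F_xx(0)=-144; F_yy(0)=-64, F_yy(2)=32, F_yy(4)=-64.
Saddle points occur where the two diagonal entries have opposite signs: (-3, 2), (-2, 0), (-2, 4), (0, 2). Count: 4.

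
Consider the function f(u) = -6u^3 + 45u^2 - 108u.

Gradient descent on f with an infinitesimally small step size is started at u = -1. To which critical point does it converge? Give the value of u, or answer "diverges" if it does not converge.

2

f'(u) = -18(u - 3)(u - 2), so f'(-1) = -216.
Gradient descent moves in the -f' direction, i.e. u is increasing.
The nearest critical point in that direction is u = 2, where f'' = 18 > 0 (a local minimum). The iterate converges there.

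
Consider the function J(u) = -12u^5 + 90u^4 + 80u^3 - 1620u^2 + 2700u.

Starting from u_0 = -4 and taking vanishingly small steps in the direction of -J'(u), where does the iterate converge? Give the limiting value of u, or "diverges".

-3

J'(u) = -60(u - 5)(u - 3)(u - 1)(u + 3), so J'(-4) = -18900.
Gradient descent moves in the -J' direction, i.e. u is increasing.
The nearest critical point in that direction is u = -3, where J'' = 11520 > 0 (a local minimum). The iterate converges there.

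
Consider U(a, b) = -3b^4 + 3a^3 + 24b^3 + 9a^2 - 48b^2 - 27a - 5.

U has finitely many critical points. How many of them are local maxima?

U separates as a function of a plus a function of b, so ∇U=0 decouples.
∂U/∂a = 9(a - 1)(a + 3) = 0 at a ∈ {-3, 1}; ∂U/∂b = -12b(b - 4)(b - 2) = 0 at b ∈ {0, 2, 4}.
The Hessian is diagonal: diag(U_aa, U_bb). Second derivatives: U_aa(-3)=-36, U_aa(1)=36; U_bb(0)=-96, U_bb(2)=48, U_bb(4)=-96.
Local maxima occur where both diagonal entries negative: (-3, 0), (-3, 4). Count: 2.

2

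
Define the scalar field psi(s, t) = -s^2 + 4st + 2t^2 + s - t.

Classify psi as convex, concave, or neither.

neither

psi is quadratic, so its Hessian is the constant matrix H = [[-2, 4], [4, 4]].
det(H) = -24, tr(H) = 2.
det(H) < 0, so H is indefinite: neither convex nor concave.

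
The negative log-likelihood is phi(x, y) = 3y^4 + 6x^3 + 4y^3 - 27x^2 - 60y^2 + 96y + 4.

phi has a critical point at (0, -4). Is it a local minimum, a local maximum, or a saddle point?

saddle point

The mixed partial ∂²phi/∂x∂y is 0, so the Hessian at any point is diag(phi_xx, phi_yy) = diag(18(2x - 3), 12(3y^2 + 2y - 10)).
At (0, -4): H = diag(-54, 360).
The eigenvalues have opposite signs, so H is indefinite: a saddle point.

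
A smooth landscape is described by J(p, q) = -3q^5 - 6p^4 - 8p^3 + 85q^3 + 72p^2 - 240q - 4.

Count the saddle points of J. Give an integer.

6

J separates as a function of p plus a function of q, so ∇J=0 decouples.
∂J/∂p = -24p(p - 2)(p + 3) = 0 at p ∈ {-3, 0, 2}; ∂J/∂q = -15(q - 4)(q - 1)(q + 1)(q + 4) = 0 at q ∈ {-4, -1, 1, 4}.
The Hessian is diagonal: diag(J_pp, J_qq). Second derivatives: J_pp(-3)=-360, J_pp(0)=144, J_pp(2)=-240; J_qq(-4)=1800, J_qq(-1)=-450, J_qq(1)=450, J_qq(4)=-1800.
Saddle points occur where the two diagonal entries have opposite signs: (-3, -4), (-3, 1), (0, -1), (0, 4), (2, -4), (2, 1). Count: 6.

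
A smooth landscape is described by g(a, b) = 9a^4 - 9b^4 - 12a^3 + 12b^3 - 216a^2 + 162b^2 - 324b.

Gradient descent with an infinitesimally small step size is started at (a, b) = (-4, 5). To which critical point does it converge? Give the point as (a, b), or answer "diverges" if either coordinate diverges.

diverges

g is separable, so gradient descent decouples: a follows -∂g/∂a, b follows -∂g/∂b.
∂g/∂a = 36a(a - 4)(a + 3); at a=-4 this is -1152, so a increases.
∂g/∂b = -36(b - 3)(b - 1)(b + 3); at b=5 this is -2304, so b increases.
The b-coordinate has no critical point in that direction and runs off to infinity.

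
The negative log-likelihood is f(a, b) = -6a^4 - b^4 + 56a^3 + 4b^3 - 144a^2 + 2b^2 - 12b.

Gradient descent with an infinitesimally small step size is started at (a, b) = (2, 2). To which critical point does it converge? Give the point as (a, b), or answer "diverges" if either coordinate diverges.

(3, 1)

f is separable, so gradient descent decouples: a follows -∂f/∂a, b follows -∂f/∂b.
∂f/∂a = -24a(a - 4)(a - 3); at a=2 this is -96, so a increases.
∂f/∂b = -4(b - 3)(b - 1)(b + 1); at b=2 this is 12, so b decreases.
a converges to its nearest critical value 3 (a local min of the a-part); b converges to 1. The iterate converges to (3, 1).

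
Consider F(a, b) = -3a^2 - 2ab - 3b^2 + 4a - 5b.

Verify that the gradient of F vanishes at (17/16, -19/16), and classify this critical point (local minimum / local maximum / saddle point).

local maximum

∇F = (-6a - 2b + 4, -2a - 6b - 5); substituting (17/16, -19/16) gives ∇F = (0, 0), so (17/16, -19/16) is indeed a critical point.
The Hessian of F is constant: H = [[-6, -2], [-2, -6]].
det(H) = (-6)·(-6) − (-2)² = 32.
det(H) > 0 and tr(H) = -12 < 0, so H is negative definite and the point is a local maximum.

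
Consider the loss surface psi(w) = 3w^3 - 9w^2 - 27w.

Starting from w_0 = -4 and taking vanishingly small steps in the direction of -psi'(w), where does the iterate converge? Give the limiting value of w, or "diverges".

psi'(w) = 9(w - 3)(w + 1), so psi'(-4) = 189.
Gradient descent moves in the -psi' direction, i.e. w is decreasing.
There is no critical point below w=-4, and psi' keeps the same sign, so the iterate runs off to −∞.

diverges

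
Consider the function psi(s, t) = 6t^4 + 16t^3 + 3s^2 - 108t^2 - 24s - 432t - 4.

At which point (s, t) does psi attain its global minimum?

psi(s,t) separates as P(s) + Q(t) − 4, so its minimum is min P + min Q − 4.
P'(s) = 6s - 24 vanishes at s ∈ {4}; Q'(t) = 24(t - 3)(t + 2)(t + 3) vanishes at t ∈ {-3, -2, 3}.
Local minima of P (where P''>0): P(4)=-48. Local minima of Q: Q(-3)=378, Q(3)=-1350.
So the global minimum of psi is P(4) + Q(3) − 4 = -48 − 1350 − 4 = -1402, attained at (4, 3).

(4, 3)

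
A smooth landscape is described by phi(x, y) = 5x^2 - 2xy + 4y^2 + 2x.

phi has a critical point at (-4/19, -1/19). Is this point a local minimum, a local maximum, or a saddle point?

local minimum

The Hessian of phi is constant: H = [[10, -2], [-2, 8]].
det(H) = 10·8 − (-2)² = 76.
det(H) > 0 and tr(H) = 18 > 0, so H is positive definite and the point is a local minimum.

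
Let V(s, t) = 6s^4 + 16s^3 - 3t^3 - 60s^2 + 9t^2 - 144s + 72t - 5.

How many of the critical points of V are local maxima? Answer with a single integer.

1

V separates as a function of s plus a function of t, so ∇V=0 decouples.
∂V/∂s = 24(s - 2)(s + 1)(s + 3) = 0 at s ∈ {-3, -1, 2}; ∂V/∂t = -9(t - 4)(t + 2) = 0 at t ∈ {-2, 4}.
The Hessian is diagonal: diag(V_ss, V_tt). Second derivatives: V_ss(-3)=240, V_ss(-1)=-144, V_ss(2)=360; V_tt(-2)=54, V_tt(4)=-54.
Local maxima occur where both diagonal entries negative: (-1, 4). Count: 1.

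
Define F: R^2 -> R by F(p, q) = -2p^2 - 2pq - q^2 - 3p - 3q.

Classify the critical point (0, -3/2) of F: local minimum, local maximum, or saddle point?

local maximum

The Hessian of F is constant: H = [[-4, -2], [-2, -2]].
det(H) = (-4)·(-2) − (-2)² = 4.
det(H) > 0 and tr(H) = -6 < 0, so H is negative definite and the point is a local maximum.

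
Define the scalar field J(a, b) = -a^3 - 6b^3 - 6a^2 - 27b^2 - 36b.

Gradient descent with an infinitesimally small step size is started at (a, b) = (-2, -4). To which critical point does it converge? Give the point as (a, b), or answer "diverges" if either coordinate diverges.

(-4, -2)

J is separable, so gradient descent decouples: a follows -∂J/∂a, b follows -∂J/∂b.
∂J/∂a = -3a(a + 4); at a=-2 this is 12, so a decreases.
∂J/∂b = -18(b + 1)(b + 2); at b=-4 this is -108, so b increases.
a converges to its nearest critical value -4 (a local min of the a-part); b converges to -2. The iterate converges to (-4, -2).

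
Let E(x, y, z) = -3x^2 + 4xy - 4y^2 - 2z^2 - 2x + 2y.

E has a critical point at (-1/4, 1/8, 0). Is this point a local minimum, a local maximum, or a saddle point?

The Hessian is constant: H = [[-6, 4, 0], [4, -8, 0], [0, 0, -4]].
Leading principal minors: Δ₁ = -6, Δ₂ = 32, Δ₃ = -128.
The minors alternate sign starting negative (−, +, −), so H is negative definite: a local maximum.

local maximum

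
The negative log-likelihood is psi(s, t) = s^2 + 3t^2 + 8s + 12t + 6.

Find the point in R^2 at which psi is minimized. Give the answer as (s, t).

(-4, -2)

psi(s,t) separates as P(s) + Q(t) + 6, so its minimum is min P + min Q + 6.
P'(s) = 2s + 8 vanishes at s ∈ {-4}; Q'(t) = 6(t + 2) vanishes at t ∈ {-2}.
Local minima of P (where P''>0): P(-4)=-16. Local minima of Q: Q(-2)=-12.
So the global minimum of psi is P(-4) + Q(-2) + 6 = -16 − 12 + 6 = -22, attained at (-4, -2).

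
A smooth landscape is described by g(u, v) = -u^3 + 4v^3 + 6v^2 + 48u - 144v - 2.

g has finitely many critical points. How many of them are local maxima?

1

g separates as a function of u plus a function of v, so ∇g=0 decouples.
∂g/∂u = -3(u - 4)(u + 4) = 0 at u ∈ {-4, 4}; ∂g/∂v = 12(v - 3)(v + 4) = 0 at v ∈ {-4, 3}.
The Hessian is diagonal: diag(g_uu, g_vv). Second derivatives: g_uu(-4)=24, g_uu(4)=-24; g_vv(-4)=-84, g_vv(3)=84.
Local maxima occur where both diagonal entries negative: (4, -4). Count: 1.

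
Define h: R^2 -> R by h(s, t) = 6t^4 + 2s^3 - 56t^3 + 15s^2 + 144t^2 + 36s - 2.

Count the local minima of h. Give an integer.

2

h separates as a function of s plus a function of t, so ∇h=0 decouples.
∂h/∂s = 6(s + 2)(s + 3) = 0 at s ∈ {-3, -2}; ∂h/∂t = 24t(t - 4)(t - 3) = 0 at t ∈ {0, 3, 4}.
The Hessian is diagonal: diag(h_ss, h_tt). Second derivatives: h_ss(-3)=-6, h_ss(-2)=6; h_tt(0)=288, h_tt(3)=-72, h_tt(4)=96.
Local minima occur where both diagonal entries positive: (-2, 0), (-2, 4). Count: 2.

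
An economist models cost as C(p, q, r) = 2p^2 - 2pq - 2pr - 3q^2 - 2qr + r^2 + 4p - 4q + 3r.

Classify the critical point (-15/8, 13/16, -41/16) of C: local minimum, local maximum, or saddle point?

The Hessian is constant: H = [[4, -2, -2], [-2, -6, -2], [-2, -2, 2]].
Leading principal minors: Δ₁ = 4, Δ₂ = -28, Δ₃ = -64.
The minors fit neither the all-positive nor the alternating-sign pattern, so H is indefinite: a saddle point.

saddle point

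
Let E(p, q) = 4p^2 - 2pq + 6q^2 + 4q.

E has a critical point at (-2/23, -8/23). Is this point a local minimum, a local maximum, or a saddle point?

The Hessian of E is constant: H = [[8, -2], [-2, 12]].
det(H) = 8·12 − (-2)² = 92.
det(H) > 0 and tr(H) = 20 > 0, so H is positive definite and the point is a local minimum.

local minimum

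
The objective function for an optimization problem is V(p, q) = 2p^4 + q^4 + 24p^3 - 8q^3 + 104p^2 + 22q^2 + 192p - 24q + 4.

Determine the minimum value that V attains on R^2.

-133

V(p,q) separates as A(p) + B(q) + 4, so its minimum is min A + min B + 4.
A'(p) = 8(p + 2)(p + 3)(p + 4) vanishes at p ∈ {-4, -3, -2}; B'(q) = 4(q - 3)(q - 2)(q - 1) vanishes at q ∈ {1, 2, 3}.
Local minima of A (where A''>0): A(-4)=-128, A(-2)=-128. Local minima of B: B(1)=-9, B(3)=-9.
So the global minimum of V is A(-4) + B(1) + 4 = -128 − 9 + 4 = -133, attained at (-4, 1).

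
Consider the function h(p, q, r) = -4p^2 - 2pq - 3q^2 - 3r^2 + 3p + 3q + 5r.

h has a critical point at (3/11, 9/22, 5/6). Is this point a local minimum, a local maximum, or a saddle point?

The Hessian is constant: H = [[-8, -2, 0], [-2, -6, 0], [0, 0, -6]].
Leading principal minors: Δ₁ = -8, Δ₂ = 44, Δ₃ = -264.
The minors alternate sign starting negative (−, +, −), so H is negative definite: a local maximum.

local maximum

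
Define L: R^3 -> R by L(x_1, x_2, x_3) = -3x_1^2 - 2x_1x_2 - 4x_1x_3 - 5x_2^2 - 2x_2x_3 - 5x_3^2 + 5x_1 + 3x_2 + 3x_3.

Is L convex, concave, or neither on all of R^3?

L is quadratic, so its Hessian is the constant matrix H = [[-6, -2, -4], [-2, -10, -2], [-4, -2, -10]].
Leading principal minors: -6, 56, -408.
Signs alternate −, +, − ⇒ H ≺ 0 ⇒ concave.

concave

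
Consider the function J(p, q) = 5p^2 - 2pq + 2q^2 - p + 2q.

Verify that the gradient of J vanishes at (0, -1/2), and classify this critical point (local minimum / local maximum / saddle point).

local minimum

∇J = (10p - 2q - 1, -2p + 4q + 2); substituting (0, -1/2) gives ∇J = (0, 0), so (0, -1/2) is indeed a critical point.
The Hessian of J is constant: H = [[10, -2], [-2, 4]].
det(H) = 10·4 − (-2)² = 36.
det(H) > 0 and tr(H) = 14 > 0, so H is positive definite and the point is a local minimum.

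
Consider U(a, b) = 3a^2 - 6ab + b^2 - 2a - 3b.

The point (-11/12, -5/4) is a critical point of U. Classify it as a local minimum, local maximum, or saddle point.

saddle point

The Hessian of U is constant: H = [[6, -6], [-6, 2]].
det(H) = 6·2 − (-6)² = -24.
Since det(H) < 0, H is indefinite and the critical point is a saddle point.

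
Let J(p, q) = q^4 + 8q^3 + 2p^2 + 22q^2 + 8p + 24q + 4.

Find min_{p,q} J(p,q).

-13

J(p,q) separates as A(p) + B(q) + 4, so its minimum is min A + min B + 4.
A'(p) = 4p + 8 vanishes at p ∈ {-2}; B'(q) = 4(q + 1)(q + 2)(q + 3) vanishes at q ∈ {-3, -2, -1}.
Local minima of A (where A''>0): A(-2)=-8. Local minima of B: B(-3)=-9, B(-1)=-9.
So the global minimum of J is A(-2) + B(-3) + 4 = -8 − 9 + 4 = -13, attained at (-2, -3).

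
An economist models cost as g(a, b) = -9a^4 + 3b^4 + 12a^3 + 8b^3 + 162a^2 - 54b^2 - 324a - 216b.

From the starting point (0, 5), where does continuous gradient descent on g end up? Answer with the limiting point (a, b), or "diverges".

(1, 3)

g is separable, so gradient descent decouples: a follows -∂g/∂a, b follows -∂g/∂b.
∂g/∂a = -36(a - 3)(a - 1)(a + 3); at a=0 this is -324, so a increases.
∂g/∂b = 12(b - 3)(b + 2)(b + 3); at b=5 this is 1344, so b decreases.
a converges to its nearest critical value 1 (a local min of the a-part); b converges to 3. The iterate converges to (1, 3).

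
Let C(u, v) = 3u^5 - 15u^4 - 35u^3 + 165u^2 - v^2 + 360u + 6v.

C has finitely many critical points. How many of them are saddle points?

C separates as a function of u plus a function of v, so ∇C=0 decouples.
∂C/∂u = 15(u - 4)(u - 3)(u + 1)(u + 2) = 0 at u ∈ {-2, -1, 3, 4}; ∂C/∂v = -2(v - 3) = 0 at v ∈ {3}.
The Hessian is diagonal: diag(C_uu, C_vv). Second derivatives: C_uu(-2)=-450, C_uu(-1)=300, C_uu(3)=-300, C_uu(4)=450; C_vv(3)=-2.
Saddle points occur where the two diagonal entries have opposite signs: (-1, 3), (4, 3). Count: 2.

2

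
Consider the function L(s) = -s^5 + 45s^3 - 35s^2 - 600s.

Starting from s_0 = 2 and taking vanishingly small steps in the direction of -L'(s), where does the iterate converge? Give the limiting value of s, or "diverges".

L'(s) = -5(s - 4)(s - 3)(s + 2)(s + 5), so L'(2) = -280.
Gradient descent moves in the -L' direction, i.e. s is increasing.
The nearest critical point in that direction is s = 3, where L'' = 200 > 0 (a local minimum). The iterate converges there.

3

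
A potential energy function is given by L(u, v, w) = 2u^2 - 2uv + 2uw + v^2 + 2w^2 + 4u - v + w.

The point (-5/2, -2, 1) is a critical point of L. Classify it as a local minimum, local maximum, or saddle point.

local minimum

The Hessian is constant: H = [[4, -2, 2], [-2, 2, 0], [2, 0, 4]].
Leading principal minors: Δ₁ = 4, Δ₂ = 4, Δ₃ = 8.
All leading minors are positive, so H is positive definite: a local minimum.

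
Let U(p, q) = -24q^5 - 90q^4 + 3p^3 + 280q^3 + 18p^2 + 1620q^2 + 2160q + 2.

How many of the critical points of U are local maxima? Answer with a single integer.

2

U separates as a function of p plus a function of q, so ∇U=0 decouples.
∂U/∂p = 9p(p + 4) = 0 at p ∈ {-4, 0}; ∂U/∂q = -120(q - 3)(q + 1)(q + 2)(q + 3) = 0 at q ∈ {-3, -2, -1, 3}.
The Hessian is diagonal: diag(U_pp, U_qq). Second derivatives: U_pp(-4)=-36, U_pp(0)=36; U_qq(-3)=1440, U_qq(-2)=-600, U_qq(-1)=960, U_qq(3)=-14400.
Local maxima occur where both diagonal entries negative: (-4, -2), (-4, 3). Count: 2.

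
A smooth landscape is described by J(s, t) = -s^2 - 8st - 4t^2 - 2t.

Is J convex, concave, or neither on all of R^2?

neither

J is quadratic, so its Hessian is the constant matrix H = [[-2, -8], [-8, -8]].
det(H) = -48, tr(H) = -10.
det(H) < 0, so H is indefinite: neither convex nor concave.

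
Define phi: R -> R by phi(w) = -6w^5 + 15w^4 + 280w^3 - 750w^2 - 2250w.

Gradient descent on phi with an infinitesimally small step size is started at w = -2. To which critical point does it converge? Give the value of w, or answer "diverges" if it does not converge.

-5

phi'(w) = -30(w - 5)(w - 3)(w + 1)(w + 5), so phi'(-2) = 3150.
Gradient descent moves in the -phi' direction, i.e. w is decreasing.
The nearest critical point in that direction is w = -5, where phi'' = 9600 > 0 (a local minimum). The iterate converges there.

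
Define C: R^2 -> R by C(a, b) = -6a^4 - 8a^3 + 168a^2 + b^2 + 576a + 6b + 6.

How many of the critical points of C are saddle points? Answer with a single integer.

C separates as a function of a plus a function of b, so ∇C=0 decouples.
∂C/∂a = -24(a - 4)(a + 2)(a + 3) = 0 at a ∈ {-3, -2, 4}; ∂C/∂b = 2(b + 3) = 0 at b ∈ {-3}.
The Hessian is diagonal: diag(C_aa, C_bb). Second derivatives: C_aa(-3)=-168, C_aa(-2)=144, C_aa(4)=-1008; C_bb(-3)=2.
Saddle points occur where the two diagonal entries have opposite signs: (-3, -3), (4, -3). Count: 2.

2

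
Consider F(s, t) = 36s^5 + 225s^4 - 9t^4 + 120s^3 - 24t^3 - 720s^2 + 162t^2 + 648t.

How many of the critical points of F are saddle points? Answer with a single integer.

F separates as a function of s plus a function of t, so ∇F=0 decouples.
∂F/∂s = 180s(s - 1)(s + 2)(s + 4) = 0 at s ∈ {-4, -2, 0, 1}; ∂F/∂t = -36(t - 3)(t + 2)(t + 3) = 0 at t ∈ {-3, -2, 3}.
The Hessian is diagonal: diag(F_ss, F_tt). Second derivatives: F_ss(-4)=-7200, F_ss(-2)=2160, F_ss(0)=-1440, F_ss(1)=2700; F_tt(-3)=-216, F_tt(-2)=180, F_tt(3)=-1080.
Saddle points occur where the two diagonal entries have opposite signs: (-4, -2), (-2, -3), (-2, 3), (0, -2), (1, -3), (1, 3). Count: 6.

6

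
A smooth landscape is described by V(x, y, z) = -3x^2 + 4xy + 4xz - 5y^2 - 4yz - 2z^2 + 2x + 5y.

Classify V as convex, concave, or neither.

V is quadratic, so its Hessian is the constant matrix H = [[-6, 4, 4], [4, -10, -4], [4, -4, -4]].
Leading principal minors: -6, 44, -48.
Signs alternate −, +, − ⇒ H ≺ 0 ⇒ concave.

concave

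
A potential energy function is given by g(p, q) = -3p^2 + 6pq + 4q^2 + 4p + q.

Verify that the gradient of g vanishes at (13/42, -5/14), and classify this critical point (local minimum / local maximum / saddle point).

∇g = (-6p + 6q + 4, 6p + 8q + 1); substituting (13/42, -5/14) gives ∇g = (0, 0), so (13/42, -5/14) is indeed a critical point.
The Hessian of g is constant: H = [[-6, 6], [6, 8]].
det(H) = (-6)·8 − 6² = -84.
Since det(H) < 0, H is indefinite and the critical point is a saddle point.

saddle point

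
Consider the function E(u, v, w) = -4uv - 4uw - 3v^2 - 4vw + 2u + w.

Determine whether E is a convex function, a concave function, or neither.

E is quadratic, so its Hessian is the constant matrix H = [[0, -4, -4], [-4, -6, -4], [-4, -4, 0]].
Leading principal minors: 0, -16, -32.
Neither pattern holds ⇒ H is indefinite ⇒ neither convex nor concave.

neither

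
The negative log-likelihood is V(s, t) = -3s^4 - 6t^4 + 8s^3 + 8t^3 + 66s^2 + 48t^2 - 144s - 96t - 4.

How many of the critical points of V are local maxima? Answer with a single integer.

4

V separates as a function of s plus a function of t, so ∇V=0 decouples.
∂V/∂s = -12(s - 4)(s - 1)(s + 3) = 0 at s ∈ {-3, 1, 4}; ∂V/∂t = -24(t - 2)(t - 1)(t + 2) = 0 at t ∈ {-2, 1, 2}.
The Hessian is diagonal: diag(V_ss, V_tt). Second derivatives: V_ss(-3)=-336, V_ss(1)=144, V_ss(4)=-252; V_tt(-2)=-288, V_tt(1)=72, V_tt(2)=-96.
Local maxima occur where both diagonal entries negative: (-3, -2), (-3, 2), (4, -2), (4, 2). Count: 4.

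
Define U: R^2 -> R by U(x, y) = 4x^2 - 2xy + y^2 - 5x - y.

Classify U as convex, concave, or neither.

convex

U is quadratic, so its Hessian is the constant matrix H = [[8, -2], [-2, 2]].
det(H) = 12, tr(H) = 10.
det(H) > 0 and tr(H) > 0, so H is positive definite everywhere: convex.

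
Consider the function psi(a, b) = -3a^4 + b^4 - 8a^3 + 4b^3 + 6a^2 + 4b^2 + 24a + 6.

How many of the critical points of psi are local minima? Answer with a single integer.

psi separates as a function of a plus a function of b, so ∇psi=0 decouples.
∂psi/∂a = -12(a - 1)(a + 1)(a + 2) = 0 at a ∈ {-2, -1, 1}; ∂psi/∂b = 4b(b + 1)(b + 2) = 0 at b ∈ {-2, -1, 0}.
The Hessian is diagonal: diag(psi_aa, psi_bb). Second derivatives: psi_aa(-2)=-36, psi_aa(-1)=24, psi_aa(1)=-72; psi_bb(-2)=8, psi_bb(-1)=-4, psi_bb(0)=8.
Local minima occur where both diagonal entries positive: (-1, -2), (-1, 0). Count: 2.

2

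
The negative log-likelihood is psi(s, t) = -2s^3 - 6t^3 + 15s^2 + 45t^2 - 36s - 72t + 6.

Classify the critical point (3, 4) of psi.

The mixed partial ∂²psi/∂s∂t is 0, so the Hessian at any point is diag(psi_ss, psi_tt) = diag(6(-2s + 5), 18(-2t + 5)).
At (3, 4): H = diag(-6, -54).
Both eigenvalues are negative, so H is negative definite: a local maximum.

local maximum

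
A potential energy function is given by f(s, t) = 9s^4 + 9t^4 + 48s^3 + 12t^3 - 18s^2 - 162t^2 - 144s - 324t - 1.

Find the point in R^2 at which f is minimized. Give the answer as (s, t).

f(s,t) separates as P(s) + Q(t) − 1, so its minimum is min P + min Q − 1.
P'(s) = 36(s - 1)(s + 1)(s + 4) vanishes at s ∈ {-4, -1, 1}; Q'(t) = 36(t - 3)(t + 1)(t + 3) vanishes at t ∈ {-3, -1, 3}.
Local minima of P (where P''>0): P(-4)=-480, P(1)=-105. Local minima of Q: Q(-3)=-81, Q(3)=-1377.
So the global minimum of f is P(-4) + Q(3) − 1 = -480 − 1377 − 1 = -1858, attained at (-4, 3).

(-4, 3)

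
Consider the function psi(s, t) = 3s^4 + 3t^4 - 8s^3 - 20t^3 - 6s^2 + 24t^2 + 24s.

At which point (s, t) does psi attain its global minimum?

(-1, 4)

psi(s,t) separates as P(s) + Q(t), so its minimum is min P + min Q.
P'(s) = 12(s - 2)(s - 1)(s + 1) vanishes at s ∈ {-1, 1, 2}; Q'(t) = 12t(t - 4)(t - 1) vanishes at t ∈ {0, 1, 4}.
Local minima of P (where P''>0): P(-1)=-19, P(2)=8. Local minima of Q: Q(0)=0, Q(4)=-128.
So the global minimum of psi is P(-1) + Q(4) = -19 − 128 = -147, attained at (-1, 4).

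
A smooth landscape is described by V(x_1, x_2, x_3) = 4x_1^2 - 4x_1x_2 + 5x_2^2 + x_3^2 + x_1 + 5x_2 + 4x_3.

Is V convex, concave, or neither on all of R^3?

V is quadratic, so its Hessian is the constant matrix H = [[8, -4, 0], [-4, 10, 0], [0, 0, 2]].
Leading principal minors: 8, 64, 128.
All positive ⇒ H ≻ 0 ⇒ convex.

convex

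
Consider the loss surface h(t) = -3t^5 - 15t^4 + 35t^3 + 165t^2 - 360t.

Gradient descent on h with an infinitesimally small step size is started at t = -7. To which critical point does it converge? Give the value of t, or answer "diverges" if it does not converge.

h'(t) = -15(t - 2)(t - 1)(t + 3)(t + 4), so h'(-7) = -12960.
Gradient descent moves in the -h' direction, i.e. t is increasing.
The nearest critical point in that direction is t = -4, where h'' = 450 > 0 (a local minimum). The iterate converges there.

-4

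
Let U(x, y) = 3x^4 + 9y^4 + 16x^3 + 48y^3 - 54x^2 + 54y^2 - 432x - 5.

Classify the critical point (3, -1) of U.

The mixed partial ∂²U/∂x∂y is 0, so the Hessian at any point is diag(U_xx, U_yy) = diag(12(3x^2 + 8x - 9), 36(3y^2 + 8y + 3)).
At (3, -1): H = diag(504, -72).
The eigenvalues have opposite signs, so H is indefinite: a saddle point.

saddle point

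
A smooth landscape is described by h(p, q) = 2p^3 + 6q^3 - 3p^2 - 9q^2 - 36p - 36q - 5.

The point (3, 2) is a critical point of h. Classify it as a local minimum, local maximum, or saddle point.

The mixed partial ∂²h/∂p∂q is 0, so the Hessian at any point is diag(h_pp, h_qq) = diag(6(2p - 1), 18(2q - 1)).
At (3, 2): H = diag(30, 54).
Both eigenvalues are positive, so H is positive definite: a local minimum.

local minimum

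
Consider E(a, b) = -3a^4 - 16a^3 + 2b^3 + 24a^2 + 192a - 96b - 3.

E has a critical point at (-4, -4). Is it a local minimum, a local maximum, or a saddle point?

The mixed partial ∂²E/∂a∂b is 0, so the Hessian at any point is diag(E_aa, E_bb) = diag(12(-3a^2 - 8a + 4), 12b).
At (-4, -4): H = diag(-144, -48).
Both eigenvalues are negative, so H is negative definite: a local maximum.

local maximum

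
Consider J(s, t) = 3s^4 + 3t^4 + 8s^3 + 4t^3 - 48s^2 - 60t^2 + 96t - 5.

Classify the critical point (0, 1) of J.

local maximum

The mixed partial ∂²J/∂s∂t is 0, so the Hessian at any point is diag(J_ss, J_tt) = diag(12(3s^2 + 4s - 8), 12(3t^2 + 2t - 10)).
At (0, 1): H = diag(-96, -60).
Both eigenvalues are negative, so H is negative definite: a local maximum.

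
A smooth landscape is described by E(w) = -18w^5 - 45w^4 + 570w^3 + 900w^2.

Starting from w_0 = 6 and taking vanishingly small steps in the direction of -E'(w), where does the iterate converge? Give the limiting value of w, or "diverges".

E'(w) = -90w(w - 4)(w + 1)(w + 5), so E'(6) = -83160.
Gradient descent moves in the -E' direction, i.e. w is increasing.
There is no critical point above w=6, and E' keeps the same sign, so the iterate runs off to +∞.

diverges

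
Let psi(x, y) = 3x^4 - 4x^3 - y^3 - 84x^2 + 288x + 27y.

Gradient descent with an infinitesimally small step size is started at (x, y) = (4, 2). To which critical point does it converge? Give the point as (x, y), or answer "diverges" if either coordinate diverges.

(3, -3)

psi is separable, so gradient descent decouples: x follows -∂psi/∂x, y follows -∂psi/∂y.
∂psi/∂x = 12(x - 3)(x - 2)(x + 4); at x=4 this is 192, so x decreases.
∂psi/∂y = -3(y - 3)(y + 3); at y=2 this is 15, so y decreases.
x converges to its nearest critical value 3 (a local min of the x-part); y converges to -3. The iterate converges to (3, -3).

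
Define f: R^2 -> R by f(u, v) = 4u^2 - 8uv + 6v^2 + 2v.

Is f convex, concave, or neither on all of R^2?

convex

f is quadratic, so its Hessian is the constant matrix H = [[8, -8], [-8, 12]].
det(H) = 32, tr(H) = 20.
det(H) > 0 and tr(H) > 0, so H is positive definite everywhere: convex.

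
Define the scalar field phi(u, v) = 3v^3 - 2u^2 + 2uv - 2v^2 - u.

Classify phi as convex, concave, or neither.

The term 3v^3 is cubic, so the Hessian is not constant.
∂²phi/∂v² = 18v - 4, which takes both signs as v varies (negative for sufficiently negative v). A diagonal entry of the Hessian changing sign means the Hessian is neither positive- nor negative-semidefinite on all of R^2.

neither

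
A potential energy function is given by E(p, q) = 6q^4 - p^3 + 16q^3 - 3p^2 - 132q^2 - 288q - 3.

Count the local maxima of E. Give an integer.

1

E separates as a function of p plus a function of q, so ∇E=0 decouples.
∂E/∂p = -3p(p + 2) = 0 at p ∈ {-2, 0}; ∂E/∂q = 24(q - 3)(q + 1)(q + 4) = 0 at q ∈ {-4, -1, 3}.
The Hessian is diagonal: diag(E_pp, E_qq). Second derivatives: E_pp(-2)=6, E_pp(0)=-6; E_qq(-4)=504, E_qq(-1)=-288, E_qq(3)=672.
Local maxima occur where both diagonal entries negative: (0, -1). Count: 1.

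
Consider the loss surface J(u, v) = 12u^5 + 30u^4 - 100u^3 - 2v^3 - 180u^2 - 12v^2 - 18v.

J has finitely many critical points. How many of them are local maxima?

J separates as a function of u plus a function of v, so ∇J=0 decouples.
∂J/∂u = 60u(u - 2)(u + 1)(u + 3) = 0 at u ∈ {-3, -1, 0, 2}; ∂J/∂v = -6(v + 1)(v + 3) = 0 at v ∈ {-3, -1}.
The Hessian is diagonal: diag(J_uu, J_vv). Second derivatives: J_uu(-3)=-1800, J_uu(-1)=360, J_uu(0)=-360, J_uu(2)=1800; J_vv(-3)=12, J_vv(-1)=-12.
Local maxima occur where both diagonal entries negative: (-3, -1), (0, -1). Count: 2.

2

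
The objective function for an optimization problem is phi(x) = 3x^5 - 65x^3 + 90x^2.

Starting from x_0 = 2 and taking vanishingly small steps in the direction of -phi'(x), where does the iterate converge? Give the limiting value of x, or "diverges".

3

phi'(x) = 15x(x - 3)(x - 1)(x + 4), so phi'(2) = -180.
Gradient descent moves in the -phi' direction, i.e. x is increasing.
The nearest critical point in that direction is x = 3, where phi'' = 630 > 0 (a local minimum). The iterate converges there.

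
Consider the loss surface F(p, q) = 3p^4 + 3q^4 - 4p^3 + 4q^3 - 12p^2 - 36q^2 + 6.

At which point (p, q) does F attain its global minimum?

F(p,q) separates as A(p) + B(q) + 6, so its minimum is min A + min B + 6.
A'(p) = 12p(p - 2)(p + 1) vanishes at p ∈ {-1, 0, 2}; B'(q) = 12q(q - 2)(q + 3) vanishes at q ∈ {-3, 0, 2}.
Local minima of A (where A''>0): A(-1)=-5, A(2)=-32. Local minima of B: B(-3)=-189, B(2)=-64.
So the global minimum of F is A(2) + B(-3) + 6 = -32 − 189 + 6 = -215, attained at (2, -3).

(2, -3)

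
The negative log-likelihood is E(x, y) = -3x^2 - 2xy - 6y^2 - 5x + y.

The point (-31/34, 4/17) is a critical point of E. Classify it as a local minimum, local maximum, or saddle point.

The Hessian of E is constant: H = [[-6, -2], [-2, -12]].
det(H) = (-6)·(-12) − (-2)² = 68.
det(H) > 0 and tr(H) = -18 < 0, so H is negative definite and the point is a local maximum.

local maximum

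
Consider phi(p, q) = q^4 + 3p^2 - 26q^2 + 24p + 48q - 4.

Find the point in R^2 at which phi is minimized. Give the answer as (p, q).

(-4, -4)

phi(p,q) separates as A(p) + B(q) − 4, so its minimum is min A + min B − 4.
A'(p) = 6p + 24 vanishes at p ∈ {-4}; B'(q) = 4(q - 3)(q - 1)(q + 4) vanishes at q ∈ {-4, 1, 3}.
Local minima of A (where A''>0): A(-4)=-48. Local minima of B: B(-4)=-352, B(3)=-9.
So the global minimum of phi is A(-4) + B(-4) − 4 = -48 − 352 − 4 = -404, attained at (-4, -4).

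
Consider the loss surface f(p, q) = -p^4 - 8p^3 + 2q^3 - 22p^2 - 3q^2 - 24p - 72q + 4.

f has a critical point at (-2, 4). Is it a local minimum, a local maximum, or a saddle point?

local minimum

The mixed partial ∂²f/∂p∂q is 0, so the Hessian at any point is diag(f_pp, f_qq) = diag(-4(3p^2 + 12p + 11), 6(2q - 1)).
At (-2, 4): H = diag(4, 42).
Both eigenvalues are positive, so H is positive definite: a local minimum.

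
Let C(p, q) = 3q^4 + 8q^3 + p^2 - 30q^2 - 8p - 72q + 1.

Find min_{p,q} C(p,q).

C(p,q) separates as A(p) + B(q) + 1, so its minimum is min A + min B + 1.
A'(p) = 2p - 8 vanishes at p ∈ {4}; B'(q) = 12(q - 2)(q + 1)(q + 3) vanishes at q ∈ {-3, -1, 2}.
Local minima of A (where A''>0): A(4)=-16. Local minima of B: B(-3)=-27, B(2)=-152.
So the global minimum of C is A(4) + B(2) + 1 = -16 − 152 + 1 = -167, attained at (4, 2).

-167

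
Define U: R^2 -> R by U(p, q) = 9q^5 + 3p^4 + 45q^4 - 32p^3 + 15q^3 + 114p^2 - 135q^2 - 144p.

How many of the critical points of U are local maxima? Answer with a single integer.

2

U separates as a function of p plus a function of q, so ∇U=0 decouples.
∂U/∂p = 12(p - 4)(p - 3)(p - 1) = 0 at p ∈ {1, 3, 4}; ∂U/∂q = 45q(q - 1)(q + 2)(q + 3) = 0 at q ∈ {-3, -2, 0, 1}.
The Hessian is diagonal: diag(U_pp, U_qq). Second derivatives: U_pp(1)=72, U_pp(3)=-24, U_pp(4)=36; U_qq(-3)=-540, U_qq(-2)=270, U_qq(0)=-270, U_qq(1)=540.
Local maxima occur where both diagonal entries negative: (3, -3), (3, 0). Count: 2.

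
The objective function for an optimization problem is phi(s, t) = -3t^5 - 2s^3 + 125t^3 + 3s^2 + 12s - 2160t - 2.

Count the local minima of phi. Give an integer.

2

phi separates as a function of s plus a function of t, so ∇phi=0 decouples.
∂phi/∂s = -6(s - 2)(s + 1) = 0 at s ∈ {-1, 2}; ∂phi/∂t = -15(t - 4)(t - 3)(t + 3)(t + 4) = 0 at t ∈ {-4, -3, 3, 4}.
The Hessian is diagonal: diag(phi_ss, phi_tt). Second derivatives: phi_ss(-1)=18, phi_ss(2)=-18; phi_tt(-4)=840, phi_tt(-3)=-630, phi_tt(3)=630, phi_tt(4)=-840.
Local minima occur where both diagonal entries positive: (-1, -4), (-1, 3). Count: 2.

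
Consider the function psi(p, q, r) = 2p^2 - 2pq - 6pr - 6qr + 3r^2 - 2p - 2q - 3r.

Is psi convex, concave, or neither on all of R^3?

psi is quadratic, so its Hessian is the constant matrix H = [[4, -2, -6], [-2, 0, -6], [-6, -6, 6]].
Leading principal minors: 4, -4, -312.
Neither pattern holds ⇒ H is indefinite ⇒ neither convex nor concave.

neither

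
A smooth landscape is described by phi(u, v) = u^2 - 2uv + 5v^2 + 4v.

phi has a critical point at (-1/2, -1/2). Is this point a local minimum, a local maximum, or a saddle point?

local minimum

The Hessian of phi is constant: H = [[2, -2], [-2, 10]].
det(H) = 2·10 − (-2)² = 16.
det(H) > 0 and tr(H) = 12 > 0, so H is positive definite and the point is a local minimum.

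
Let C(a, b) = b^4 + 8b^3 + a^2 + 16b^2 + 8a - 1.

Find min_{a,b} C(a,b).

C(a,b) separates as P(a) + Q(b) − 1, so its minimum is min P + min Q − 1.
P'(a) = 2a + 8 vanishes at a ∈ {-4}; Q'(b) = 4b(b + 2)(b + 4) vanishes at b ∈ {-4, -2, 0}.
Local minima of P (where P''>0): P(-4)=-16. Local minima of Q: Q(-4)=0, Q(0)=0.
So the global minimum of C is P(-4) + Q(-4) − 1 = -16 + 0 − 1 = -17, attained at (-4, -4).

-17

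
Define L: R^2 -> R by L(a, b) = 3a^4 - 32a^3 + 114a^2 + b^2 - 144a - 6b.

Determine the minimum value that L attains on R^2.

L(a,b) separates as P(a) + Q(b), so its minimum is min P + min Q.
P'(a) = 12(a - 4)(a - 3)(a - 1) vanishes at a ∈ {1, 3, 4}; Q'(b) = 2b - 6 vanishes at b ∈ {3}.
Local minima of P (where P''>0): P(1)=-59, P(4)=-32. Local minima of Q: Q(3)=-9.
So the global minimum of L is P(1) + Q(3) = -59 − 9 = -68, attained at (1, 3).

-68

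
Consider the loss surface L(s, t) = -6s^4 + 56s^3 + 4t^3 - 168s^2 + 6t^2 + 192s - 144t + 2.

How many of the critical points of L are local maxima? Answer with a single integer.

L separates as a function of s plus a function of t, so ∇L=0 decouples.
∂L/∂s = -24(s - 4)(s - 2)(s - 1) = 0 at s ∈ {1, 2, 4}; ∂L/∂t = 12(t - 3)(t + 4) = 0 at t ∈ {-4, 3}.
The Hessian is diagonal: diag(L_ss, L_tt). Second derivatives: L_ss(1)=-72, L_ss(2)=48, L_ss(4)=-144; L_tt(-4)=-84, L_tt(3)=84.
Local maxima occur where both diagonal entries negative: (1, -4), (4, -4). Count: 2.

2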